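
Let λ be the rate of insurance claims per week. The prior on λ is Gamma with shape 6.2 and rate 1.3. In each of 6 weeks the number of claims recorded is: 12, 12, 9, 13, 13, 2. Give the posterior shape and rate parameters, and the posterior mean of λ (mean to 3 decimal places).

Posterior: Gamma(shape=67.2, rate=7.3); mean ≈ 9.205

The Poisson likelihood adds the total count to the shape and the number of exposure periods to the rate. Here ∑xᵢ = 61 and n = 6, so shape 6.2→67.2 and rate 1.3→7.3.
Posterior mean = shape/rate = 67.2/7.3 = 9.205.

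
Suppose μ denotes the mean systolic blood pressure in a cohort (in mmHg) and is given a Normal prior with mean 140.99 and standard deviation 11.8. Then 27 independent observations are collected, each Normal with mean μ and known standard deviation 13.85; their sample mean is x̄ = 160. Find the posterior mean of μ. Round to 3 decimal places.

Posterior mean ≈ 159.077

Prior precision 1/τ₀² = 1/11.8² = 0.00718184; data precision n/σ² = 27/13.85² = 0.140755.
Posterior precision = 0.00718184 + 0.140755 = 0.147937.
Posterior mean = (0.00718184·140.99 + 0.140755·160) / 0.147937 = 159.077.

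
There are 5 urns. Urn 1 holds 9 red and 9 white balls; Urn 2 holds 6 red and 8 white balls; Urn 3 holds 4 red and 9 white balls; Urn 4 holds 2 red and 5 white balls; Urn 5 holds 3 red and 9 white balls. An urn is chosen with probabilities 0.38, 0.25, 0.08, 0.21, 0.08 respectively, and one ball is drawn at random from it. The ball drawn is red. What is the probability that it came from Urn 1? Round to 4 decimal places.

Posterior probability ≈ 0.4729

P(red|Urn 1) = 0.5; P(red|Urn 2) = 0.4286; P(red|Urn 3) = 0.3077; P(red|Urn 4) = 0.2857; P(red|Urn 5) = 0.25.
Prior × likelihood for each source: 0.38·0.5=0.1900, 0.25·0.4286=0.1071, 0.08·0.3077=0.02462, 0.21·0.2857=0.06000, 0.08·0.25=0.02000. Summing gives P(red) = 0.40176.
P(Urn 1 | red) = 0.1900 / 0.40176 = 0.4729.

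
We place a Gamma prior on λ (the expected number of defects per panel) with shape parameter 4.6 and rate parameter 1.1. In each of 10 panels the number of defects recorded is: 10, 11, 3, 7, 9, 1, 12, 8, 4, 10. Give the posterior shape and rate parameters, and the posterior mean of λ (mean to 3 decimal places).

Posterior: Gamma(shape=79.6, rate=11.1); mean ≈ 7.171

The Poisson likelihood adds the total count to the shape and the number of exposure periods to the rate. Here ∑xᵢ = 75 and n = 10, so shape 4.6→79.6 and rate 1.1→11.1.
E[λ | data] = 79.6/11.1 = 7.171.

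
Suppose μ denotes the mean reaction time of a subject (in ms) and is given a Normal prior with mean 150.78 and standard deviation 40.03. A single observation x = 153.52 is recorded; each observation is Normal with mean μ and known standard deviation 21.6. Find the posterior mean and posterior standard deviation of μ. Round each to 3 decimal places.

With known σ, the Normal prior is conjugate. Weight on the data is w = (n/σ²)/(n/σ² + 1/τ₀²) = 0.00214335/(0.00214335+0.00062406) = 0.77450.
Posterior mean = w·x̄ + (1−w)·μ₀ = 0.77450·153.52 + 0.22550·150.78 = 152.902. Posterior variance = 1/(0.00214335+0.00062406) = 361.349, so SD = 19.009.

Posterior mean ≈ 152.902; posterior SD ≈ 19.009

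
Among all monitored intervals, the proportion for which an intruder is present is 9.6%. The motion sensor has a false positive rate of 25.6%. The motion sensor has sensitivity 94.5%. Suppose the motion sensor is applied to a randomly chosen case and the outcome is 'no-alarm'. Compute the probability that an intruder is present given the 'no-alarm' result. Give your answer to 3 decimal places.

Let H be the event that an intruder is present. P(H) = 0.096, so P(¬H) = 0.904. With E the 'no-alarm' result, P(E|H) = 0.055 and P(E|¬H) = 0.744.
P(E) = 0.055·0.096 + 0.744·0.904 = 0.0052800 + 0.67258 = 0.67786.
By Bayes' theorem, P(H|E) = 0.0052800 / 0.67786 = 0.008.

P(H | E) ≈ 0.008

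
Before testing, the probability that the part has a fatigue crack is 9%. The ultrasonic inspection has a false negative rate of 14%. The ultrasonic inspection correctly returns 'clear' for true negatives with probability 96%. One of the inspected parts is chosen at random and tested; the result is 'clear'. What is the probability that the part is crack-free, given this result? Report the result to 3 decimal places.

Let H be the event that the part has a fatigue crack. P(H) = 0.09, so P(¬H) = 0.91. With E the 'clear' result, P(E|H) = 0.14 and P(E|¬H) = 0.96.
P(E) = 0.14·0.09 + 0.96·0.91 = 0.012600 + 0.87360 = 0.88620.
By Bayes' theorem, P(H|E) = 0.012600 / 0.88620 = 0.014. Hence P(¬H|E) = 1 − 0.014 = 0.986.

P(¬H | E) ≈ 0.986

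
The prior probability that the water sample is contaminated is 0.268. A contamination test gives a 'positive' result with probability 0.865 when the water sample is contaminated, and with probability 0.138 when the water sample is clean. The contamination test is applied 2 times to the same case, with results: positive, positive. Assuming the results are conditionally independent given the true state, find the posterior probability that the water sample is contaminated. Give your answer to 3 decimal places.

With H the event that the water sample is contaminated, the joint likelihood of the observed sequence is P(data|H) = 0.865·0.865 = 0.74823 and P(data|¬H) = 0.138·0.138 = 0.019044.
Bayes: P(H|data) = 0.268·0.74823 / (0.268·0.74823 + 0.732·0.019044) = 0.20052/0.21446 = 0.9350.

Posterior P(H) ≈ 0.935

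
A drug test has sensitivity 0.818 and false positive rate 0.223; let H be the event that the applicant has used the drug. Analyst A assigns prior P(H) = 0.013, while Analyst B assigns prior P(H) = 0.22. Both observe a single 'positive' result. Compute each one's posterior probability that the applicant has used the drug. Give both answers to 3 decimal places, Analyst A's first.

Analyst A: 0.046; Analyst B: 0.509

P('+'|H) = 0.818, P('+'|¬H) = 0.223.
Analyst A: numerator 0.818·0.013 = 0.010634; evidence = 0.010634+0.223·0.987 = 0.23073; posterior = 0.046.
Analyst B: numerator 0.818·0.22 = 0.17996; evidence = 0.17996+0.223·0.78 = 0.35390; posterior = 0.509.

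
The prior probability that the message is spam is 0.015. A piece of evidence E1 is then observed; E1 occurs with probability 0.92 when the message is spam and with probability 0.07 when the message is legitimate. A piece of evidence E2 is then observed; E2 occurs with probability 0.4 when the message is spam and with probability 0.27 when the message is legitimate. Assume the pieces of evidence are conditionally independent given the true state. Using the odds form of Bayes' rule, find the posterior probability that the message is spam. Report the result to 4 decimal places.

Prior odds = 0.015/(1−0.015) = 0.015228. In log-odds, ln(0.015228) = -4.1846.
Add log likelihood ratios: ln(13.143) + ln(1.4815) = 2.9689.
Posterior log-odds = -1.2157, so posterior odds = exp(-1.2157) = 0.29651. Converting, P(H|E) = 0.29651/1.2965 = 0.2287.

Posterior probability ≈ 0.2287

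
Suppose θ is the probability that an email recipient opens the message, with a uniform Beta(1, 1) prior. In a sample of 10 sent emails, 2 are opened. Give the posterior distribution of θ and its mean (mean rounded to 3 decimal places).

Posterior: Beta(3, 9); mean ≈ 0.250

The binomial likelihood is conjugate to the Beta prior: with 2 successes and 8 failures, the posterior is Beta(1+2, 1+8) = Beta(3, 9).
E[θ | data] = 3/(3+9) = 0.250.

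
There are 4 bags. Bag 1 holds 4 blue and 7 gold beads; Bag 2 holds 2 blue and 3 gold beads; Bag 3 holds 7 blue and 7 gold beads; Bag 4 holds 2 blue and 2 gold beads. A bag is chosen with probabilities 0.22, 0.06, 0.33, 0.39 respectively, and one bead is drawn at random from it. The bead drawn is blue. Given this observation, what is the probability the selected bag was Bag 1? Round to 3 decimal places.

P(blue|Bag 1) = 0.3636; P(blue|Bag 2) = 0.4; P(blue|Bag 3) = 0.5; P(blue|Bag 4) = 0.5.
Prior × likelihood for each source: 0.22·0.3636=0.08000, 0.06·0.4=0.02400, 0.33·0.5=0.1650, 0.39·0.5=0.1950. Summing gives P(blue) = 0.46400.
P(Bag 1 | blue) = 0.08000 / 0.46400 = 0.172.

Posterior probability ≈ 0.172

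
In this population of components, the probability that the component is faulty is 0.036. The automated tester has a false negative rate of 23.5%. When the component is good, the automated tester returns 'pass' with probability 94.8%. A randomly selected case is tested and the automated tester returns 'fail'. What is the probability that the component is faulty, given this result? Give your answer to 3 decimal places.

P(H | E) ≈ 0.355

Write H for 'the component is faulty'. Prior odds H:¬H = 0.036/0.964 = 0.037344. For the 'fail' outcome, the likelihood ratio is 0.765/0.052 = 14.712.
Posterior odds = 0.037344 × 14.712 = 0.54939, so P(H|E) = 0.54939/(1+0.54939) = 0.355.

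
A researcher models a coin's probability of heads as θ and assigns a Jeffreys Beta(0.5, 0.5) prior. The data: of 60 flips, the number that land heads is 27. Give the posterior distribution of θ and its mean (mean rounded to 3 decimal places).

Observing 27 successes and 33 failures updates Beta(0.5, 0.5) by adding the success and failure counts to the two shape parameters: α = 0.5+27 = 27.5, β = 0.5+33 = 33.5.
E[θ | data] = 27.5/(27.5+33.5) = 0.451.

Posterior: Beta(27.5, 33.5); mean ≈ 0.451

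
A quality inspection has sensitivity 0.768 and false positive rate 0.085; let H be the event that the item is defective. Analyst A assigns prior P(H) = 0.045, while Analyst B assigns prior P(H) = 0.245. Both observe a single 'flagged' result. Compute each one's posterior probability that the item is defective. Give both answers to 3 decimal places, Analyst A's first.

Analyst A: 0.299; Analyst B: 0.746

The likelihood ratio for a 'flagged' result is 0.768/0.085 = 9.0353.
Analyst A: prior odds 0.045/0.955 = 0.047120; posterior odds 0.42575; posterior probability 0.299.
Analyst B: prior odds 0.245/0.755 = 0.32450; posterior odds 2.9320; posterior probability 0.746.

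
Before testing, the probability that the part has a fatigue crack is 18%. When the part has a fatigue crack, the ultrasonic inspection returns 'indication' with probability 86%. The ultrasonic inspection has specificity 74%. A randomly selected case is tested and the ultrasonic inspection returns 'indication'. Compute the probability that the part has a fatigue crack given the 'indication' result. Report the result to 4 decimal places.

Write H for 'the part has a fatigue crack'. Prior odds H:¬H = 0.18/0.82 = 0.21951. For the 'indication' outcome, the likelihood ratio is 0.86/0.26 = 3.3077.
Posterior odds = 0.21951 × 3.3077 = 0.72608, so P(H|E) = 0.72608/(1+0.72608) = 0.4207.

P(H | E) ≈ 0.4207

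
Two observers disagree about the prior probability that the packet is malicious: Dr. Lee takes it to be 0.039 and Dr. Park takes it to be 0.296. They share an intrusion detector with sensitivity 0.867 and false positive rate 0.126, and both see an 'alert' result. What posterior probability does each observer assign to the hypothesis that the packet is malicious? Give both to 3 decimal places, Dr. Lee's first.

Dr. Lee: 0.218; Dr. Park: 0.743

The likelihood ratio for an 'alert' result is 0.867/0.126 = 6.8810.
Dr. Lee: prior odds 0.039/0.961 = 0.040583; posterior odds 0.27925; posterior probability 0.218.
Dr. Park: prior odds 0.296/0.704 = 0.42045; posterior odds 2.8931; posterior probability 0.743.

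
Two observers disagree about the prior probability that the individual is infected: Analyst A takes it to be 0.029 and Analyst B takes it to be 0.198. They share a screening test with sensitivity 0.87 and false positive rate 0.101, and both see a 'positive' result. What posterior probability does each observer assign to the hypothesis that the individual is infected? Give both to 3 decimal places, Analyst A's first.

The likelihood ratio for a 'positive' result is 0.87/0.101 = 8.6139.
Analyst A: prior odds 0.029/0.971 = 0.029866; posterior odds 0.25726; posterior probability 0.205.
Analyst B: prior odds 0.198/0.802 = 0.24688; posterior odds 2.1266; posterior probability 0.680.

Analyst A: 0.205; Analyst B: 0.680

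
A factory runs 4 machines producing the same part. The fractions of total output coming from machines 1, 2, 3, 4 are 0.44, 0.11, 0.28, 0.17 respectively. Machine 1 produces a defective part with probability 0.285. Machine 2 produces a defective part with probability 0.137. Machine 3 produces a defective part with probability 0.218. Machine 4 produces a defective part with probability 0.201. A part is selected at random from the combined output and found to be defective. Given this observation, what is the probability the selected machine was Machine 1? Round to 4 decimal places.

Tabulate prior·likelihood by source: [1] prior 0.44, lik 0.285, product 0.1254; [2] prior 0.11, lik 0.137, product 0.01507; [3] prior 0.28, lik 0.218, product 0.06104; [4] prior 0.17, lik 0.201, product 0.03417.
Normalizing constant = 0.23568; the posterior for Machine 1 is its product over the sum, 0.1254/0.23568 = 0.5321.

Posterior probability ≈ 0.5321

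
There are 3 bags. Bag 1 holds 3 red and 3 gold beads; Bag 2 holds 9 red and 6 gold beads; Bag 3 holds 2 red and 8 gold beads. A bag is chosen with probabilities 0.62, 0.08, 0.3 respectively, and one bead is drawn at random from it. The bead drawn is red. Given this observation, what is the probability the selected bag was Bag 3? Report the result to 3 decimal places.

Tabulate prior·likelihood by source: [1] prior 0.62, lik 0.5, product 0.3100; [2] prior 0.08, lik 0.6, product 0.04800; [3] prior 0.3, lik 0.2, product 0.06000.
Normalizing constant = 0.41800; the posterior for Bag 3 is its product over the sum, 0.06000/0.41800 = 0.144.

Posterior probability ≈ 0.144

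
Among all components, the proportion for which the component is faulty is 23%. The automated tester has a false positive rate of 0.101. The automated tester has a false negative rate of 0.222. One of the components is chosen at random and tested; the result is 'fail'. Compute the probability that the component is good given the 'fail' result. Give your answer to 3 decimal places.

P(¬H | E) ≈ 0.303

Let H be the event that the component is faulty. P(H) = 0.23, so P(¬H) = 0.77. With E the 'fail' result, P(E|H) = 0.778 and P(E|¬H) = 0.101.
P(E) = 0.778·0.23 + 0.101·0.77 = 0.17894 + 0.077770 = 0.25671.
By Bayes' theorem, P(H|E) = 0.17894 / 0.25671 = 0.697. Hence P(¬H|E) = 1 − 0.697 = 0.303.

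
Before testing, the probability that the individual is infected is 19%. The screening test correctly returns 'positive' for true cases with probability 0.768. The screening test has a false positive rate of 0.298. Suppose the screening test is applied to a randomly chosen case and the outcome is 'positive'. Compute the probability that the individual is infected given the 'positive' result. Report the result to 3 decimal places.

P(H | E) ≈ 0.377

Let H be the event that the individual is infected. P(H) = 0.19, so P(¬H) = 0.81. With E the 'positive' result, P(E|H) = 0.768 and P(E|¬H) = 0.298.
P(E) = 0.768·0.19 + 0.298·0.81 = 0.14592 + 0.24138 = 0.38730.
By Bayes' theorem, P(H|E) = 0.14592 / 0.38730 = 0.377.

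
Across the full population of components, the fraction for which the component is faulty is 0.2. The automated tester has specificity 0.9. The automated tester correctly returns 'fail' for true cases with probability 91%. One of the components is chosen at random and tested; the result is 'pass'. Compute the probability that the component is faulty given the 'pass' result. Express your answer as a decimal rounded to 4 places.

P(H | E) ≈ 0.0244

Let H be the event that the component is faulty. P(H) = 0.2, so P(¬H) = 0.8. With E the 'pass' result, P(E|H) = 0.09 and P(E|¬H) = 0.9.
P(E) = 0.09·0.2 + 0.9·0.8 = 0.018000 + 0.72000 = 0.73800.
By Bayes' theorem, P(H|E) = 0.018000 / 0.73800 = 0.0244.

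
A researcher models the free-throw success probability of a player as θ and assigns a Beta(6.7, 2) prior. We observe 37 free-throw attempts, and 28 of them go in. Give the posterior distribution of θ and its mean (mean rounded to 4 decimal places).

Posterior: Beta(34.7, 11); mean ≈ 0.7593

The binomial likelihood is conjugate to the Beta prior: with 28 successes and 9 failures, the posterior is Beta(6.7+28, 2+9) = Beta(34.7, 11).
E[θ | data] = 34.7/(34.7+11) = 0.7593.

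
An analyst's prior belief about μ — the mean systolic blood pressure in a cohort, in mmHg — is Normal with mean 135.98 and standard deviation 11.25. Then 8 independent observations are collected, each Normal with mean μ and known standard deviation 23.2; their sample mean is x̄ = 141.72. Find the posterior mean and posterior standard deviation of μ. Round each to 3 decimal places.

Prior precision 1/τ₀² = 1/11.25² = 0.00790123; data precision n/σ² = 8/23.2² = 0.0148633.
Posterior precision = 0.00790123 + 0.0148633 = 0.0227645, giving posterior SD = 1/√0.0227645 = 6.628.
Posterior mean = (0.00790123·135.98 + 0.0148633·141.72) / 0.0227645 = 139.728.

Posterior mean ≈ 139.728; posterior SD ≈ 6.628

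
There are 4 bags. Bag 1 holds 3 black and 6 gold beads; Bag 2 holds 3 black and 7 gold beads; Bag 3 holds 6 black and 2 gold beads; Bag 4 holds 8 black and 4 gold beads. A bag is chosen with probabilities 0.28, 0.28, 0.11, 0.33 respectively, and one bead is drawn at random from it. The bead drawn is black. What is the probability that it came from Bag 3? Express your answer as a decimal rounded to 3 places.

Tabulate prior·likelihood by source: [1] prior 0.28, lik 0.3333, product 0.09333; [2] prior 0.28, lik 0.3, product 0.08400; [3] prior 0.11, lik 0.75, product 0.08250; [4] prior 0.33, lik 0.6667, product 0.2200.
Normalizing constant = 0.47983; the posterior for Bag 3 is its product over the sum, 0.08250/0.47983 = 0.172.

Posterior probability ≈ 0.172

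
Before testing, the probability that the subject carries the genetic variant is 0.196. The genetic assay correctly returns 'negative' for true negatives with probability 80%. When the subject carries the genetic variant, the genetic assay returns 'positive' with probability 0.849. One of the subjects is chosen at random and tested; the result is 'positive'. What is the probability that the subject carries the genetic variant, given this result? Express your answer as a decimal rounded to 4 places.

P(H | E) ≈ 0.5086

Write H for 'the subject carries the genetic variant'. Prior odds H:¬H = 0.196/0.804 = 0.24378. For the 'positive' outcome, the likelihood ratio is 0.849/0.2 = 4.2450.
Posterior odds = 0.24378 × 4.2450 = 1.0349, so P(H|E) = 1.0349/(1+1.0349) = 0.5086.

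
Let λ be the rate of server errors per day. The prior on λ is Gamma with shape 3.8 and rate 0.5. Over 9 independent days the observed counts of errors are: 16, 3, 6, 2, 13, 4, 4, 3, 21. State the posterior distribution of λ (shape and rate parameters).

Total count ∑xᵢ = 72 over n = 9 days.
Gamma is conjugate to the Poisson likelihood: posterior is Gamma(shape = 3.8+72 = 75.8, rate = 0.5+9 = 9.5).

Posterior: Gamma(shape=75.8, rate=9.5)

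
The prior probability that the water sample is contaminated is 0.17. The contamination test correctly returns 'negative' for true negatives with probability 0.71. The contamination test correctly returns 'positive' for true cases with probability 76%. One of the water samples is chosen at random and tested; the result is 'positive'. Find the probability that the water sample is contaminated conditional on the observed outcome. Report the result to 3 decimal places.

Write H for 'the water sample is contaminated'. Prior odds H:¬H = 0.17/0.83 = 0.20482. For the 'positive' outcome, the likelihood ratio is 0.76/0.29 = 2.6207.
Posterior odds = 0.20482 × 2.6207 = 0.53677, so P(H|E) = 0.53677/(1+0.53677) = 0.349.

P(H | E) ≈ 0.349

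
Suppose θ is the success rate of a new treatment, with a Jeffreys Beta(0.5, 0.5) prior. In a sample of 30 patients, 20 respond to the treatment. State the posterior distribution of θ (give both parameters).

Posterior: Beta(20.5, 10.5)

Observing 20 successes and 10 failures updates Beta(0.5, 0.5) by adding the success and failure counts to the two shape parameters: α = 0.5+20 = 20.5, β = 0.5+10 = 10.5.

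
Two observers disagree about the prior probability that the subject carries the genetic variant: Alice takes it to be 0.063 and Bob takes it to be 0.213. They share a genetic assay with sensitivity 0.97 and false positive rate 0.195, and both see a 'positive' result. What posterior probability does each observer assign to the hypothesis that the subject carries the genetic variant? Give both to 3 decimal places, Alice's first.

Alice: 0.251; Bob: 0.574

The likelihood ratio for a 'positive' result is 0.97/0.195 = 4.9744.
Alice: prior odds 0.063/0.937 = 0.067236; posterior odds 0.33446; posterior probability 0.251.
Bob: prior odds 0.213/0.787 = 0.27065; posterior odds 1.3463; posterior probability 0.574.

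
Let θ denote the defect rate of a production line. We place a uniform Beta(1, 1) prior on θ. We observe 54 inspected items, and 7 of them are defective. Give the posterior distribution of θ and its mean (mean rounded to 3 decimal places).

Observing 7 successes and 47 failures updates Beta(1, 1) by adding the success and failure counts to the two shape parameters: α = 1+7 = 8, β = 1+47 = 48.
E[θ | data] = 8/(8+48) = 0.143.

Posterior: Beta(8, 48); mean ≈ 0.143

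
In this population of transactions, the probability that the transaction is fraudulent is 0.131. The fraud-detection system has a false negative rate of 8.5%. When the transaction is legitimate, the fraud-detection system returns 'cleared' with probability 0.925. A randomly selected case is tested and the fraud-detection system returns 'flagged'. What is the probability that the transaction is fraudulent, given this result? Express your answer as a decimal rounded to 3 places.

P(H | E) ≈ 0.648

Write H for 'the transaction is fraudulent'. Prior odds H:¬H = 0.131/0.869 = 0.15075. For the 'flagged' outcome, the likelihood ratio is 0.915/0.075 = 12.200.
Posterior odds = 0.15075 × 12.200 = 1.8391, so P(H|E) = 1.8391/(1+1.8391) = 0.648.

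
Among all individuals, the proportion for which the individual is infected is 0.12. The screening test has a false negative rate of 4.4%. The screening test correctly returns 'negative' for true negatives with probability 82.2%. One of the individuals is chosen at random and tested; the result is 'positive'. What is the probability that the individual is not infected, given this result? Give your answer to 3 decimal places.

P(¬H | E) ≈ 0.577

Write H for 'the individual is infected'. Prior odds H:¬H = 0.12/0.88 = 0.13636. For the 'positive' outcome, the likelihood ratio is 0.956/0.178 = 5.3708.
Posterior odds = 0.13636 × 5.3708 = 0.73238, so P(H|E) = 0.73238/(1+0.73238) = 0.423. Then P(¬H|E) = 1 − 0.423 = 0.577.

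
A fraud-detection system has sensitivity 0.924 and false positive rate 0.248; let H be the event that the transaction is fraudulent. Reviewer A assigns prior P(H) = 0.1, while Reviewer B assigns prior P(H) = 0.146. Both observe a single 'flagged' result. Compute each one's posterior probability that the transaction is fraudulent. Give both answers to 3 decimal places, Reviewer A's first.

P('+'|H) = 0.924, P('+'|¬H) = 0.248.
Reviewer A: numerator 0.924·0.1 = 0.092400; evidence = 0.092400+0.248·0.9 = 0.31560; posterior = 0.293.
Reviewer B: numerator 0.924·0.146 = 0.13490; evidence = 0.13490+0.248·0.854 = 0.34670; posterior = 0.389.

Reviewer A: 0.293; Reviewer B: 0.389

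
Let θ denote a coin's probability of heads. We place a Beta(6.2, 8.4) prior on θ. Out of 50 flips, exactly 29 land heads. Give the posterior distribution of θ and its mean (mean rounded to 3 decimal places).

Observing 29 successes and 21 failures updates Beta(6.2, 8.4) by adding the success and failure counts to the two shape parameters: α = 6.2+29 = 35.2, β = 8.4+21 = 29.4.
Posterior mean = α/(α+β) = 35.2/64.6 = 0.545.

Posterior: Beta(35.2, 29.4); mean ≈ 0.545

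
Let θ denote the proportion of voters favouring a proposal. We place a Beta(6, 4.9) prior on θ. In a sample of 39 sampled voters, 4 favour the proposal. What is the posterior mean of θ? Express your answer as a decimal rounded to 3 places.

The binomial likelihood is conjugate to the Beta prior: with 4 successes and 35 failures, the posterior is Beta(6+4, 4.9+35) = Beta(10, 39.9).
Posterior mean = α/(α+β) = 10/49.9 = 0.200.

Posterior mean ≈ 0.200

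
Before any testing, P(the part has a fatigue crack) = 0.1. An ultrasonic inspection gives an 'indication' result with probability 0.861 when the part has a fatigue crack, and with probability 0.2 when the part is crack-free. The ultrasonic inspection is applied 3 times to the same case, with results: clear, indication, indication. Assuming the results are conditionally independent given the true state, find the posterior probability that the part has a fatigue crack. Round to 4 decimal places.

Posterior P(H) ≈ 0.2635

With H the event that the part has a fatigue crack, the joint likelihood of the observed sequence is P(data|H) = 0.139·0.861·0.861 = 0.10304 and P(data|¬H) = 0.8·0.2·0.2 = 0.032000.
Bayes: P(H|data) = 0.1·0.10304 / (0.1·0.10304 + 0.9·0.032000) = 0.010304/0.039104 = 0.2635.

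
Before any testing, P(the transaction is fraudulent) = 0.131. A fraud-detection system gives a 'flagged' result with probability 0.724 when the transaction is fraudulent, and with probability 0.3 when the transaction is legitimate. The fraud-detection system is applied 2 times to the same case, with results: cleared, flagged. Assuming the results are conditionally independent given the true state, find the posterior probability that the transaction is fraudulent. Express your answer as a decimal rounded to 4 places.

Let H be the event that the transaction is fraudulent; start with P(H) = 0.131. P('flagged'|H) = 0.724, P('flagged'|¬H) = 0.3.
Update on result 1 ('cleared'): P(H) ← 0.276·0.1310 / (0.276·0.1310 + 0.7·0.8690) = 0.036156/0.64446 = 0.0561.
Update on result 2 ('flagged'): P(H) ← 0.724·0.0561 / (0.724·0.0561 + 0.3·0.9439) = 0.040619/0.32379 = 0.1254.

Posterior P(H) ≈ 0.1254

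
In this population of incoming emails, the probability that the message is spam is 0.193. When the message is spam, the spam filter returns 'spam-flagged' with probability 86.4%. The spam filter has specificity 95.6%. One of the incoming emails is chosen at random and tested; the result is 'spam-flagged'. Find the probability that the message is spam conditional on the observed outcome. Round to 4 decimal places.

P(H | E) ≈ 0.8244

Let H be the event that the message is spam. P(H) = 0.193, so P(¬H) = 0.807. With E the 'spam-flagged' result, P(E|H) = 0.864 and P(E|¬H) = 0.044.
P(E) = 0.864·0.193 + 0.044·0.807 = 0.16675 + 0.035508 = 0.20226.
By Bayes' theorem, P(H|E) = 0.16675 / 0.20226 = 0.8244.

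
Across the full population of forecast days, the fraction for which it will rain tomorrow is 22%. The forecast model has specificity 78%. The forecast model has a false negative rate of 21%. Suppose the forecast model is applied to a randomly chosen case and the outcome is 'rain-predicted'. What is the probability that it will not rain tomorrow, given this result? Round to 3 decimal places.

Write H for 'it will rain tomorrow'. Prior odds H:¬H = 0.22/0.78 = 0.28205. For the 'rain-predicted' outcome, the likelihood ratio is 0.79/0.22 = 3.5909.
Posterior odds = 0.28205 × 3.5909 = 1.0128, so P(H|E) = 1.0128/(1+1.0128) = 0.503. Then P(¬H|E) = 1 − 0.503 = 0.497.

P(¬H | E) ≈ 0.497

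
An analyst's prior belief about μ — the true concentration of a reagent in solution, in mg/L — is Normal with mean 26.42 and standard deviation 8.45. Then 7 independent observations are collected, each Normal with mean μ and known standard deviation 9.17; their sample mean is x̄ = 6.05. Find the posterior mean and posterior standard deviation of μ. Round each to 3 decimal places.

Posterior mean ≈ 8.984; posterior SD ≈ 3.207

With known σ, the Normal prior is conjugate. Weight on the data is w = (n/σ²)/(n/σ² + 1/τ₀²) = 0.0832452/(0.0832452+0.0140051) = 0.85599.
Posterior mean = w·x̄ + (1−w)·μ₀ = 0.85599·6.05 + 0.14401·26.42 = 8.984. Posterior variance = 1/(0.0832452+0.0140051) = 10.2827, so SD = 3.207.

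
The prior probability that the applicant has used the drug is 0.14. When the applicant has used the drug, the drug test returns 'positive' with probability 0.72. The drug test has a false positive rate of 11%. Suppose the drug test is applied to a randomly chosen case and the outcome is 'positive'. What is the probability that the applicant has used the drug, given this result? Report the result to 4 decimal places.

Write H for 'the applicant has used the drug'. Prior odds H:¬H = 0.14/0.86 = 0.16279. For the 'positive' outcome, the likelihood ratio is 0.72/0.11 = 6.5455.
Posterior odds = 0.16279 × 6.5455 = 1.0655, so P(H|E) = 1.0655/(1+1.0655) = 0.5159.

P(H | E) ≈ 0.5159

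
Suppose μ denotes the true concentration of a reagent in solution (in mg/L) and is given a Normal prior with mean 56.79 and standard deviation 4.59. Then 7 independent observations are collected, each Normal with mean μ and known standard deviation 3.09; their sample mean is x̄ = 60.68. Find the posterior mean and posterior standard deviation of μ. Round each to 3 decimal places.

Posterior mean ≈ 60.443; posterior SD ≈ 1.132

With known σ, the Normal prior is conjugate. Weight on the data is w = (n/σ²)/(n/σ² + 1/τ₀²) = 0.733130/(0.733130+0.0474651) = 0.93919.
Posterior mean = w·x̄ + (1−w)·μ₀ = 0.93919·60.68 + 0.060806·56.79 = 60.443. Posterior variance = 1/(0.733130+0.0474651) = 1.28107, so SD = 1.132.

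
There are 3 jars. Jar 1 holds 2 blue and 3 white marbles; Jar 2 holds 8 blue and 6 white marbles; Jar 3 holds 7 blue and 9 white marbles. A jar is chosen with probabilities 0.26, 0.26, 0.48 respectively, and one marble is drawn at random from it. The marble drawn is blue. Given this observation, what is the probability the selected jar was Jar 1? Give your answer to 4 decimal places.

Posterior probability ≈ 0.2248

Tabulate prior·likelihood by source: [1] prior 0.26, lik 0.4, product 0.1040; [2] prior 0.26, lik 0.5714, product 0.1486; [3] prior 0.48, lik 0.4375, product 0.2100.
Normalizing constant = 0.46257; the posterior for Jar 1 is its product over the sum, 0.1040/0.46257 = 0.2248.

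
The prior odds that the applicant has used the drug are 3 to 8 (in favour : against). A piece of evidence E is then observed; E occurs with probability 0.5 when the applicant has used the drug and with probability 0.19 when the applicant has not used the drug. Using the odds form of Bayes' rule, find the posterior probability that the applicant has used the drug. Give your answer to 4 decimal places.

Prior odds = 3/8 = 0.37500.
Likelihood ratio for E = 0.5/0.19 = 2.6316.
Posterior odds = prior odds × LR = 0.98684.
Posterior probability = odds/(1+odds) = 0.98684/1.9868 = 0.4967.

Posterior probability ≈ 0.4967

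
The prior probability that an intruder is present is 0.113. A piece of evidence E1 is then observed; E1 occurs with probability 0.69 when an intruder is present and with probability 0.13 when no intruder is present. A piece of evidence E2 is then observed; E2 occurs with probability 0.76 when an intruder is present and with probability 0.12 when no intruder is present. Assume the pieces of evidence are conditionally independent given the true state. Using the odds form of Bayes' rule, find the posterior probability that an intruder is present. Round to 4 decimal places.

Posterior probability ≈ 0.8107

Prior odds = 0.113/(1−0.113) = 0.12740.
Likelihood ratio for E1 = 0.69/0.13 = 5.3077.
Likelihood ratio for E2 = 0.76/0.12 = 6.3333.
Posterior odds = prior odds × LR₁ × LR₂ = 4.2825.
Posterior probability = odds/(1+odds) = 4.2825/5.2825 = 0.8107.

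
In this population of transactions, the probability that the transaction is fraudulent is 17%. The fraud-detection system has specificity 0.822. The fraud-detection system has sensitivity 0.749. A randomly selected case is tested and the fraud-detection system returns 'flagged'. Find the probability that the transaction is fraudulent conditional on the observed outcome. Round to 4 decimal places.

P(H | E) ≈ 0.4629

Let H be the event that the transaction is fraudulent. P(H) = 0.17, so P(¬H) = 0.83. With E the 'flagged' result, P(E|H) = 0.749 and P(E|¬H) = 0.178.
P(E) = 0.749·0.17 + 0.178·0.83 = 0.12733 + 0.14774 = 0.27507.
By Bayes' theorem, P(H|E) = 0.12733 / 0.27507 = 0.4629.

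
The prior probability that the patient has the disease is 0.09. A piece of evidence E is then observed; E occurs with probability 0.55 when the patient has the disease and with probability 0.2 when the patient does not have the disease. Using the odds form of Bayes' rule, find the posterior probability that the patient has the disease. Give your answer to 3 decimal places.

Prior odds = 0.09/(1−0.09) = 0.098901.
Likelihood ratio for E = 0.55/0.2 = 2.7500.
Posterior odds = prior odds × LR = 0.27198.
Posterior probability = odds/(1+odds) = 0.27198/1.2720 = 0.214.

Posterior probability ≈ 0.214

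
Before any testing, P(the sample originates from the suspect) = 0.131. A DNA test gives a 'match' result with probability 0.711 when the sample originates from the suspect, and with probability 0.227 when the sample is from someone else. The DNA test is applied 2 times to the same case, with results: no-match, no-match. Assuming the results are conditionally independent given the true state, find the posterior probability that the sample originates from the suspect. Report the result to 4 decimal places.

Posterior P(H) ≈ 0.0206

With H the event that the sample originates from the suspect, the joint likelihood of the observed sequence is P(data|H) = 0.289·0.289 = 0.083521 and P(data|¬H) = 0.773·0.773 = 0.59753.
Bayes: P(H|data) = 0.131·0.083521 / (0.131·0.083521 + 0.869·0.59753) = 0.010941/0.53019 = 0.0206.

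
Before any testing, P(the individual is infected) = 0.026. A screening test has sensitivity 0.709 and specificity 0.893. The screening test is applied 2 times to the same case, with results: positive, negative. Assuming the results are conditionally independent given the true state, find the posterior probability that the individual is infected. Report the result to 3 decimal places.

With H the event that the individual is infected, the joint likelihood of the observed sequence is P(data|H) = 0.709·0.291 = 0.20632 and P(data|¬H) = 0.107·0.893 = 0.095551.
Bayes: P(H|data) = 0.026·0.20632 / (0.026·0.20632 + 0.974·0.095551) = 0.0053643/0.098431 = 0.0545.

Posterior P(H) ≈ 0.054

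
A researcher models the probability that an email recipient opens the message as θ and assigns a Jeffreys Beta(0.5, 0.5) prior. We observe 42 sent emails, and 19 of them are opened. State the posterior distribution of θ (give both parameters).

Posterior: Beta(19.5, 23.5)

Observing 19 successes and 23 failures updates Beta(0.5, 0.5) by adding the success and failure counts to the two shape parameters: α = 0.5+19 = 19.5, β = 0.5+23 = 23.5.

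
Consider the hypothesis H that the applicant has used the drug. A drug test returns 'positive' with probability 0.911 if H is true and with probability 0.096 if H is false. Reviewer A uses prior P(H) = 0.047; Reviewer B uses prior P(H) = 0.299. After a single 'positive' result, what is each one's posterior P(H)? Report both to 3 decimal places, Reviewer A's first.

Reviewer A: 0.319; Reviewer B: 0.802

The likelihood ratio for a 'positive' result is 0.911/0.096 = 9.4896.
Reviewer A: prior odds 0.047/0.953 = 0.049318; posterior odds 0.46801; posterior probability 0.319.
Reviewer B: prior odds 0.299/0.701 = 0.42653; posterior odds 4.0476; posterior probability 0.802.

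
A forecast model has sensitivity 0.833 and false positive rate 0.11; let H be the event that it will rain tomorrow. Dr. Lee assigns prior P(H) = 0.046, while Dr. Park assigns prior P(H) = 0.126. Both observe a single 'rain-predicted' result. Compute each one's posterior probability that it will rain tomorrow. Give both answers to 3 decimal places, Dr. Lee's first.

The likelihood ratio for a 'rain-predicted' result is 0.833/0.11 = 7.5727.
Dr. Lee: prior odds 0.046/0.954 = 0.048218; posterior odds 0.36514; posterior probability 0.267.
Dr. Park: prior odds 0.126/0.874 = 0.14416; posterior odds 1.0917; posterior probability 0.522.

Dr. Lee: 0.267; Dr. Park: 0.522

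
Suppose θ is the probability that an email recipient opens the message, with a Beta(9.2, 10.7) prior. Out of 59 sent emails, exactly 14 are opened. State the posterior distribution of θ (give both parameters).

The binomial likelihood is conjugate to the Beta prior: with 14 successes and 45 failures, the posterior is Beta(9.2+14, 10.7+45) = Beta(23.2, 55.7).

Posterior: Beta(23.2, 55.7)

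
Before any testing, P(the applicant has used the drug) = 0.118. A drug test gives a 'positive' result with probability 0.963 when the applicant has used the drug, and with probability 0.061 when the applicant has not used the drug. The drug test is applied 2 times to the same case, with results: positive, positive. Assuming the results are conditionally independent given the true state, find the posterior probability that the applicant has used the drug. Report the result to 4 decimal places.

Posterior P(H) ≈ 0.9709

Let H be the event that the applicant has used the drug; start with P(H) = 0.118. P('positive'|H) = 0.963, P('positive'|¬H) = 0.061.
Update on result 1 ('positive'): P(H) ← 0.963·0.1180 / (0.963·0.1180 + 0.061·0.8820) = 0.11363/0.16744 = 0.6787.
Update on result 2 ('positive'): P(H) ← 0.963·0.6787 / (0.963·0.6787 + 0.061·0.3213) = 0.65356/0.67316 = 0.9709.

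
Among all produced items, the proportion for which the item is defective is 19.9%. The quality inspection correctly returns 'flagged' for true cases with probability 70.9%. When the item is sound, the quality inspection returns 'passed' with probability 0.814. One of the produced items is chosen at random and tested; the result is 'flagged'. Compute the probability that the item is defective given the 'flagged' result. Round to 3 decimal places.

P(H | E) ≈ 0.486

Let H be the event that the item is defective. P(H) = 0.199, so P(¬H) = 0.801. With E the 'flagged' result, P(E|H) = 0.709 and P(E|¬H) = 0.186.
P(E) = 0.709·0.199 + 0.186·0.801 = 0.14109 + 0.14899 = 0.29008.
By Bayes' theorem, P(H|E) = 0.14109 / 0.29008 = 0.486.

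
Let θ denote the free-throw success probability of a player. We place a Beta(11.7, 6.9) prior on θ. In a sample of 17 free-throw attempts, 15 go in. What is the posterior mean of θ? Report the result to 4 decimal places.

Observing 15 successes and 2 failures updates Beta(11.7, 6.9) by adding the success and failure counts to the two shape parameters: α = 11.7+15 = 26.7, β = 6.9+2 = 8.9.
Posterior mean = α/(α+β) = 26.7/35.6 = 0.7500.

Posterior mean ≈ 0.7500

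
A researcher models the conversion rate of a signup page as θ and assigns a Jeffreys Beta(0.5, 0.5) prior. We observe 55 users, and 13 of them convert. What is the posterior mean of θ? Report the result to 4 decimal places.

Posterior mean ≈ 0.2411

Observing 13 successes and 42 failures updates Beta(0.5, 0.5) by adding the success and failure counts to the two shape parameters: α = 0.5+13 = 13.5, β = 0.5+42 = 42.5.
Posterior mean = α/(α+β) = 13.5/56 = 0.2411.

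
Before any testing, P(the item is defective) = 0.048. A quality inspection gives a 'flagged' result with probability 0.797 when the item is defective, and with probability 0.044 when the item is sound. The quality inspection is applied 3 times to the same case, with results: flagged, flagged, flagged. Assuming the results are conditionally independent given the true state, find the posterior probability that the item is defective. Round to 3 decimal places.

Posterior P(H) ≈ 0.997

Let H be the event that the item is defective; start with P(H) = 0.048. P('flagged'|H) = 0.797, P('flagged'|¬H) = 0.044.
Update on result 1 ('flagged'): P(H) ← 0.797·0.0480 / (0.797·0.0480 + 0.044·0.9520) = 0.038256/0.080144 = 0.4773.
Update on result 2 ('flagged'): P(H) ← 0.797·0.4773 / (0.797·0.4773 + 0.044·0.5227) = 0.38044/0.40344 = 0.9430.
Update on result 3 ('flagged'): P(H) ← 0.797·0.9430 / (0.797·0.9430 + 0.044·0.0570) = 0.75157/0.75408 = 0.9967.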